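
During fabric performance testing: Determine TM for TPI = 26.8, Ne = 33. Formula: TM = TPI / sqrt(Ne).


Formula: TM = TPI / sqrt(Ne)
Step 1: sqrt(Ne) = sqrt(33) = 5.7446
Step 2: TM = 26.8 / 5.7446 = 4.67

4.67 TM


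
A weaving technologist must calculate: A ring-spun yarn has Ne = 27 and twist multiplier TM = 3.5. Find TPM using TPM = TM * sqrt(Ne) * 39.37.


Formula: TPM = TM * sqrt(Ne) * 39.37
Step 1: sqrt(Ne) = sqrt(27) = 5.1962
Step 2: TM * sqrt(Ne) = 3.5 * 5.1962 = 18.1867
Step 3: TPM = 18.1867 * 39.37 = 716 twists/m

716 twists/m


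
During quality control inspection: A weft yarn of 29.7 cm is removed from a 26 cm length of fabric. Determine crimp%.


Formula: Crimp% = ((L_yarn - L_fabric) / L_fabric) * 100
Step 1: Extension = 29.7 - 26 = 3.7 cm
Step 2: Crimp% = (3.7 / 26) * 100
Step 3: Crimp% = 0.142308 * 100 = 14.2308% ≈ 14.2%

14.2%


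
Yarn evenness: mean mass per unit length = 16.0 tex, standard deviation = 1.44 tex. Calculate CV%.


Formula: CV% = (standard deviation / mean) * 100
Step 1: Ratio = 1.44 / 16.0 = 0.09
Step 2: CV% = 0.09 * 100 = 9.0%

9.0%


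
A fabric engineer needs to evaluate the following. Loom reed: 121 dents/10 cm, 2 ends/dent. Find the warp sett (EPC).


Formula: EPC = (dents per 10 cm * ends per dent) / 10
Step 1: Total ends per 10 cm = 121 * 2 = 242
Step 2: EPC = 242 / 10 = 24.2 ends/cm

24.2 ends/cm


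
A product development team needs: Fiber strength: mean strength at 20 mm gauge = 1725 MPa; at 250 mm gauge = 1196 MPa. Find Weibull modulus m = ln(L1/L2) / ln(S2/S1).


Formula: m = ln(L1/L2) / ln(S2/S1)
Step 1: ln(L1/L2) = ln(20/250) = -2.52573
Step 2: S2/S1 = 1196/1725 = 0.69333
Step 3: ln(S2/S1) = ln(0.69333) = -0.36625
Step 4: m = -2.52573 / -0.36625 = 6.90

6.90 (Weibull m)


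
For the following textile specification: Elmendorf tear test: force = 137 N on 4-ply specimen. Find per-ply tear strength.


Formula: Per-ply strength = Total force / Number of plies
Per-ply = 137 N / 4
Per-ply = 34.25 N

34.25 N


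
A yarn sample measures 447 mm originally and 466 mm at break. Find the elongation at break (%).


Formula: Elongation (%) = ((L_break - L0) / L0) * 100
Step 1: Extension = 466 - 447 = 19 mm
Step 2: Elongation = (19 / 447) * 100
Step 3: Elongation = 0.042506 * 100 = 4.2506% ≈ 4.3%

4.3%


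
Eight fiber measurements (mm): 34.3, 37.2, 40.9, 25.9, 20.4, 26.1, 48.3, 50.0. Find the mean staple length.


Formula: Mean = sum of lengths / count
Sum = 34.3 + 37.2 + 40.9 + 25.9 + 20.4 + 26.1 + 48.3 + 50.0
Sum = 283.1 mm
Mean = 283.1 / 8 = 35.39 mm

35.39 mm


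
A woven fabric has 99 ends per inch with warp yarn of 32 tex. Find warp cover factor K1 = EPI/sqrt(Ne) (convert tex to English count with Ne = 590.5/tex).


Formula: K1 = EPI / sqrt(Ne), with Ne = 590.5 / tex_warp
Step 1: Ne = 590.5 / 32 = 18.453
Step 2: sqrt(Ne) = sqrt(18.453) = 4.2957
Step 3: K1 = 99 / 4.2957 = 23.0

23.0


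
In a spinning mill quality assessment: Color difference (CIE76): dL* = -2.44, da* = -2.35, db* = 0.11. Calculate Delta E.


Formula: Delta E = sqrt(dL*^2 + da*^2 + db*^2)
Step 1: dL*^2 = (-2.44)^2 = 5.9536
Step 2: da*^2 = (-2.35)^2 = 5.5225
Step 3: db*^2 = 0.11^2 = 0.0121
Step 4: Sum = 5.9536 + 5.5225 + 0.0121 = 11.4882
Step 5: Delta E = sqrt(11.4882) = 3.39

3.39 Delta E


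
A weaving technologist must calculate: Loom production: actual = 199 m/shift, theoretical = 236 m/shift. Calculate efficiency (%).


Formula: Efficiency% = (Actual output / Theoretical output) * 100
Efficiency% = (199 / 236) * 100
Efficiency% = 0.84322 * 100 = 84.322% ≈ 84.3%

84.3%


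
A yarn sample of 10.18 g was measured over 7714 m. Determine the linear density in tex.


Formula: Tex = (mass_g / length_m) * 1000
Substituting: Tex = (10.18 / 7714) * 1000
Intermediate: 10.18 / 7714 = 0.00131968 g/m
Tex = 0.00131968 * 1000 = 1.32 tex

1.32 tex


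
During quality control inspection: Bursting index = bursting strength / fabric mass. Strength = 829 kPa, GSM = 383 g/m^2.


Formula: Bursting Index = Bursting Strength / Fabric GSM
BI = 829 kPa / 383 g/m^2
BI = 2.164 kPa/(g/m^2)

2.164 kPa/(g/m^2)


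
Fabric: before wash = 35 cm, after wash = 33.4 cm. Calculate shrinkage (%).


Formula: Shrinkage% = ((L_before - L_after) / L_before) * 100
Step 1: Shrinkage = 35 - 33.4 = 1.6 cm
Step 2: Shrinkage% = (1.6 / 35) * 100
Step 3: Shrinkage% = 0.045714 * 100 = 4.5714% ≈ 4.6%

4.6%


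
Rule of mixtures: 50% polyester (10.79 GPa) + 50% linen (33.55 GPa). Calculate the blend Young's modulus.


Formula: Blend property = (fraction_A * property_A) + (fraction_B * property_B)
Step 1: Contribution A = 50/100 * 10.79 GPa = 5.395 GPa
Step 2: Contribution B = 50/100 * 33.55 GPa = 16.775 GPa
Step 3: Blend Young's modulus = 5.395 + 16.775 = 22.17 GPa

22.17 GPa


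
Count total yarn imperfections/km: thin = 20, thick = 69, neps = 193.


Formula: Total = thin places + thick places + neps
Total = 20 + 69 + 193
Total = 282 imperfections/km

282 imperfections/km


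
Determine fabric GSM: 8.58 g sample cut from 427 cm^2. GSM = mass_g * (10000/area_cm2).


Formula: GSM = mass_g / area_m2
Step 1: Convert area: 427 cm^2 = 427 / 10000 = 0.0427 m^2
Step 2: GSM = 8.58 g / 0.0427 m^2 = 200.9 g/m^2

200.9 g/m^2


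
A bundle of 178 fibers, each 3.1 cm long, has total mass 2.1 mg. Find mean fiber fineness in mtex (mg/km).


Formula: fineness (mtex) = mass (mg) / total length (km) = (mass_mg / total_length_m) * 1000
Step 1: Convert fiber length: 3.1 cm = 0.031 m
Step 2: Total fiber length = 178 * 0.031 = 5.518 m
Step 3: Linear density = 2.1 mg / 5.518 m = 0.3806 mg/m
Step 4: fineness = 0.3806 * 1000 = 380.6 mtex

380.6 mtex


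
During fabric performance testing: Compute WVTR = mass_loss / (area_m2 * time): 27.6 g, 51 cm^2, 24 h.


Formula: WVTR = mass_loss / (area * time)
Step 1: Convert area: 51 cm^2 = 0.0051 m^2
Step 2: WVTR = 27.6 g / (0.0051 m^2 * 24 h)
Step 3: WVTR = 27.6 / 0.1224 = 225.5 g/m^2/h

225.5 g/m^2/h


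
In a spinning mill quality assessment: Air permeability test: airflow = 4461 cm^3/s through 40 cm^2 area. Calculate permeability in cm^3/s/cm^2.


Formula: Air Permeability = Airflow / Test Area
AP = 4461 cm^3/s / 40 cm^2
AP = 111.5 cm^3/s/cm^2

111.5 cm^3/s/cm^2


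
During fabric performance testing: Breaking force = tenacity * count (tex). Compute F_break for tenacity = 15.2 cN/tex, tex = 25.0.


Formula: Breaking force = Tenacity * Linear density
F = 15.2 cN/tex * 25.0 tex
F = 380.00 cN

380.00 cN


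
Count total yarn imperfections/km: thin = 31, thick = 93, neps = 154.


Formula: Total = thin places + thick places + neps
Total = 31 + 93 + 154
Total = 278 imperfections/km

278 imperfections/km


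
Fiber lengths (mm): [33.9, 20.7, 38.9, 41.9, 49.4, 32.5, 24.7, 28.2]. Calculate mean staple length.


Formula: Mean = sum of lengths / count
Sum = 33.9 + 20.7 + 38.9 + 41.9 + 49.4 + 32.5 + 24.7 + 28.2
Sum = 270.2 mm
Mean = 270.2 / 8 = 33.78 mm

33.78 mm


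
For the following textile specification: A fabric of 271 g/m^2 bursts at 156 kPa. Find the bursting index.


Formula: Bursting Index = Bursting Strength / Fabric GSM
BI = 156 kPa / 271 g/m^2
BI = 0.576 kPa/(g/m^2)

0.576 kPa/(g/m^2)


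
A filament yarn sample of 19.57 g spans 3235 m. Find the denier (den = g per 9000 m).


Formula: den = (mass_g / length_m) * 9000
Substituting: den = (19.57 / 3235) * 9000
Intermediate: 19.57 / 3235 = 0.00604946 g/m
den = 0.00604946 * 9000 = 54.4 denier

54.4 denier


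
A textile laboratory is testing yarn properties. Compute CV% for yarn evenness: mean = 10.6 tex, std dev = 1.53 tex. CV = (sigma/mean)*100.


Formula: CV% = (standard deviation / mean) * 100
Step 1: Ratio = 1.53 / 10.6 = 0.14434
Step 2: CV% = 0.14434 * 100 = 14.434% ≈ 14.4%

14.4%


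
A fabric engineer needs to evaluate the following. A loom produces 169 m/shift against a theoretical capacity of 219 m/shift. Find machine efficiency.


Formula: Efficiency% = (Actual output / Theoretical output) * 100
Efficiency% = (169 / 219) * 100
Efficiency% = 0.771689 * 100 = 77.1689% ≈ 77.2%

77.2%


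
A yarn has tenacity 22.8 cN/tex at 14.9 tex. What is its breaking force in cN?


Formula: Breaking force = Tenacity * Linear density
F = 22.8 cN/tex * 14.9 tex
F = 339.72 cN

339.72 cN


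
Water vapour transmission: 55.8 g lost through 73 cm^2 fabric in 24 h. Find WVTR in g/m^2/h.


Formula: WVTR = mass_loss / (area * time)
Step 1: Convert area: 73 cm^2 = 0.0073 m^2
Step 2: WVTR = 55.8 g / (0.0073 m^2 * 24 h)
Step 3: WVTR = 55.8 / 0.1752 = 318.5 g/m^2/h

318.5 g/m^2/h


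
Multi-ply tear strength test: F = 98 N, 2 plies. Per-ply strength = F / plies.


Formula: Per-ply strength = Total force / Number of plies
Per-ply = 98 N / 2
Per-ply = 49 N

49 N


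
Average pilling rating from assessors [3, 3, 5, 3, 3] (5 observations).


Formula: Mean = sum / count
Sum = 3 + 3 + 5 + 3 + 3 = 17
Mean = 17 / 5 = 3.4

3.4


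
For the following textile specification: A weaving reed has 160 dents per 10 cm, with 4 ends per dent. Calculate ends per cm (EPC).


Formula: EPC = (dents per 10 cm * ends per dent) / 10
Step 1: Total ends per 10 cm = 160 * 4 = 640
Step 2: EPC = 640 / 10 = 64.0 ends/cm

64.0 ends/cm


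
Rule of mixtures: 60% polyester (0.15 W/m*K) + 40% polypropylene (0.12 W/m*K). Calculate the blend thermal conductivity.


Formula: Blend property = (fraction_A * property_A) + (fraction_B * property_B)
Step 1: Contribution A = 60/100 * 0.15 W/m*K = 0.09 W/m*K
Step 2: Contribution B = 40/100 * 0.12 W/m*K = 0.048 W/m*K
Step 3: Blend thermal conductivity = 0.09 + 0.048 = 0.138 W/m*K

0.138 W/m*K


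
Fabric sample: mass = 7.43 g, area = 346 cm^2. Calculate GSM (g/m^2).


Formula: GSM = mass_g / area_m2
Step 1: Convert area: 346 cm^2 = 346 / 10000 = 0.0346 m^2
Step 2: GSM = 7.43 g / 0.0346 m^2 = 214.7 g/m^2

214.7 g/m^2


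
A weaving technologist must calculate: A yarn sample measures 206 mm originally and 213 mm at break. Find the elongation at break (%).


Formula: Elongation (%) = ((L_break - L0) / L0) * 100
Step 1: Extension = 213 - 206 = 7 mm
Step 2: Elongation = (7 / 206) * 100
Step 3: Elongation = 0.033981 * 100 = 3.3981% ≈ 3.4%

3.4%


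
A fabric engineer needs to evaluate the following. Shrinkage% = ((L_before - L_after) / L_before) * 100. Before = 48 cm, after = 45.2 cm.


Formula: Shrinkage% = ((L_before - L_after) / L_before) * 100
Step 1: Shrinkage = 48 - 45.2 = 2.8 cm
Step 2: Shrinkage% = (2.8 / 48) * 100
Step 3: Shrinkage% = 0.058333 * 100 = 5.8333% ≈ 5.8%

5.8%


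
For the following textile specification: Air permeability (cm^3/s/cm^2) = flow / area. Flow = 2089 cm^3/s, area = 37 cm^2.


Formula: Air Permeability = Airflow / Test Area
AP = 2089 cm^3/s / 37 cm^2
AP = 56.5 cm^3/s/cm^2

56.5 cm^3/s/cm^2


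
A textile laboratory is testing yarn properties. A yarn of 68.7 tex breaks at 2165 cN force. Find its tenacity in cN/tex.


Formula: Tenacity = Breaking force / Linear density
Tenacity = 2165 cN / 68.7 tex
Tenacity = 31.51 cN/tex

31.51 cN/tex


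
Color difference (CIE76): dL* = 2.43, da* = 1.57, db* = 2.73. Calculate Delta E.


Formula: Delta E = sqrt(dL*^2 + da*^2 + db*^2)
Step 1: dL*^2 = 2.43^2 = 5.9049
Step 2: da*^2 = 1.57^2 = 2.4649
Step 3: db*^2 = 2.73^2 = 7.4529
Step 4: Sum = 5.9049 + 2.4649 + 7.4529 = 15.8227
Step 5: Delta E = sqrt(15.8227) = 3.98

3.98 Delta E


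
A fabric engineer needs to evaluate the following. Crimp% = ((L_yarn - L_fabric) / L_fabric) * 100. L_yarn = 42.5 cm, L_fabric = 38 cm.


Formula: Crimp% = ((L_yarn - L_fabric) / L_fabric) * 100
Step 1: Extension = 42.5 - 38 = 4.5 cm
Step 2: Crimp% = (4.5 / 38) * 100
Step 3: Crimp% = 0.118421 * 100 = 11.8421% ≈ 11.8%

11.8%


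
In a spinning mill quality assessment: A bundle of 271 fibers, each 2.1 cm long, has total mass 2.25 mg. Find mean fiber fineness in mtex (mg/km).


Formula: fineness (mtex) = mass (mg) / total length (km) = (mass_mg / total_length_m) * 1000
Step 1: Convert fiber length: 2.1 cm = 0.021 m
Step 2: Total fiber length = 271 * 0.021 = 5.691 m
Step 3: Linear density = 2.25 mg / 5.691 m = 0.3954 mg/m
Step 4: fineness = 0.3954 * 1000 = 395.4 mtex

395.4 mtex


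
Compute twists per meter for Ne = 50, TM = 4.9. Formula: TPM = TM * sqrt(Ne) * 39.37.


Formula: TPM = TM * sqrt(Ne) * 39.37
Step 1: sqrt(Ne) = sqrt(50) = 7.0711
Step 2: TM * sqrt(Ne) = 4.9 * 7.0711 = 34.6484
Step 3: TPM = 34.6484 * 39.37 = 1364 twists/m

1364 twists/m


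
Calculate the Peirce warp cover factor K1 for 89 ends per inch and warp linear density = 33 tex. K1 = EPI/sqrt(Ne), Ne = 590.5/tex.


Formula: K1 = EPI / sqrt(Ne), with Ne = 590.5 / tex_warp
Step 1: Ne = 590.5 / 33 = 17.894
Step 2: sqrt(Ne) = sqrt(17.894) = 4.2301
Step 3: K1 = 89 / 4.2301 = 21.0

21.0


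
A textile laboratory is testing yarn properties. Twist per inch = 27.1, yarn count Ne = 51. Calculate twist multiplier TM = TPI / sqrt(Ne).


Formula: TM = TPI / sqrt(Ne)
Step 1: sqrt(Ne) = sqrt(51) = 7.1414
Step 2: TM = 27.1 / 7.1414 = 3.79

3.79 TM


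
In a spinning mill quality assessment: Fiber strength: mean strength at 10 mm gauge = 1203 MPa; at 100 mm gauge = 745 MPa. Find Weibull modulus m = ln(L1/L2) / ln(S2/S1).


Formula: m = ln(L1/L2) / ln(S2/S1)
Step 1: ln(L1/L2) = ln(10/100) = -2.30259
Step 2: S2/S1 = 745/1203 = 0.61929
Step 3: ln(S2/S1) = ln(0.61929) = -0.47918
Step 4: m = -2.30259 / -0.47918 = 4.81

4.81 (Weibull m)


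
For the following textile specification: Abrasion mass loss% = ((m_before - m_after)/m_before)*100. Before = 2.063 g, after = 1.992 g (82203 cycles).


Formula: Mass loss% = ((m_before - m_after) / m_before) * 100
Step 1: Mass loss = 2.063 - 1.992 = 0.071 g
Step 2: Ratio = 0.071 / 2.063 = 0.0344159
Step 3: Mass loss% = 0.0344159 * 100 = 3.44159% ≈ 3.44%

3.44%


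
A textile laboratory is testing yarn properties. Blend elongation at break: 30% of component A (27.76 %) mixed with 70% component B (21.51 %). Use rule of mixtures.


Formula: Blend property = (fraction_A * property_A) + (fraction_B * property_B)
Step 1: Contribution A = 30/100 * 27.76 % = 8.328 %
Step 2: Contribution B = 70/100 * 21.51 % = 15.057 %
Step 3: Blend elongation at break = 8.328 + 15.057 = 23.385 %

23.385 %


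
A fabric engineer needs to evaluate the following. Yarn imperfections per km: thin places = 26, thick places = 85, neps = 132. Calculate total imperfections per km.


Formula: Total = thin places + thick places + neps
Total = 26 + 85 + 132
Total = 243 imperfections/km

243 imperfections/km


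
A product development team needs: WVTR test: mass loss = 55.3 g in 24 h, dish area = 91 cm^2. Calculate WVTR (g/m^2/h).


Formula: WVTR = mass_loss / (area * time)
Step 1: Convert area: 91 cm^2 = 0.0091 m^2
Step 2: WVTR = 55.3 g / (0.0091 m^2 * 24 h)
Step 3: WVTR = 55.3 / 0.2184 = 253.2 g/m^2/h

253.2 g/m^2/h


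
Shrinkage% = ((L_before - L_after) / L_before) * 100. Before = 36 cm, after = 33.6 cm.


Formula: Shrinkage% = ((L_before - L_after) / L_before) * 100
Step 1: Shrinkage = 36 - 33.6 = 2.4 cm
Step 2: Shrinkage% = (2.4 / 36) * 100
Step 3: Shrinkage% = 0.066667 * 100 = 6.6667% ≈ 6.7%

6.7%


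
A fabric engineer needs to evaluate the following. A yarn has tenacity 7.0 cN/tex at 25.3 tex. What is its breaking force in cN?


Formula: Breaking force = Tenacity * Linear density
F = 7.0 cN/tex * 25.3 tex
F = 177.10 cN

177.10 cN


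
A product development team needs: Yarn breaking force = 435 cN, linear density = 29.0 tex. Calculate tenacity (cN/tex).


Formula: Tenacity = Breaking force / Linear density
Tenacity = 435 cN / 29.0 tex
Tenacity = 15.00 cN/tex

15.00 cN/tex


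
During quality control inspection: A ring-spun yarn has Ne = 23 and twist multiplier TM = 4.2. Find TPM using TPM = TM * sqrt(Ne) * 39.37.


Formula: TPM = TM * sqrt(Ne) * 39.37
Step 1: sqrt(Ne) = sqrt(23) = 4.7958
Step 2: TM * sqrt(Ne) = 4.2 * 4.7958 = 20.1424
Step 3: TPM = 20.1424 * 39.37 = 793 twists/m

793 twists/m


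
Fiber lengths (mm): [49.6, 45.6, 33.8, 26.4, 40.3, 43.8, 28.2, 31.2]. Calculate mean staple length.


Formula: Mean = sum of lengths / count
Sum = 49.6 + 45.6 + 33.8 + 26.4 + 40.3 + 43.8 + 28.2 + 31.2
Sum = 298.9 mm
Mean = 298.9 / 8 = 37.36 mm

37.36 mm


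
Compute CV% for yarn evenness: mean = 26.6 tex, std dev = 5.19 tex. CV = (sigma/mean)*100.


Formula: CV% = (standard deviation / mean) * 100
Step 1: Ratio = 5.19 / 26.6 = 0.195113
Step 2: CV% = 0.195113 * 100 = 19.5113% ≈ 19.5%

19.5%


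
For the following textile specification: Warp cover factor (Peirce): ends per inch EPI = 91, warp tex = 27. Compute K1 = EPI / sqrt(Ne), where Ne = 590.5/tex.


Formula: K1 = EPI / sqrt(Ne), with Ne = 590.5 / tex_warp
Step 1: Ne = 590.5 / 27 = 21.87
Step 2: sqrt(Ne) = sqrt(21.87) = 4.6765
Step 3: K1 = 91 / 4.6765 = 19.5

19.5


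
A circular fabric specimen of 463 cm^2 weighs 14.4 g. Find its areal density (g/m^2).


Formula: GSM = mass_g / area_m2
Step 1: Convert area: 463 cm^2 = 463 / 10000 = 0.0463 m^2
Step 2: GSM = 14.4 g / 0.0463 m^2 = 311.0 g/m^2

311.0 g/m^2


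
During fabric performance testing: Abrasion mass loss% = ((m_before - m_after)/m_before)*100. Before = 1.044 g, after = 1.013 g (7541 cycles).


Formula: Mass loss% = ((m_before - m_after) / m_before) * 100
Step 1: Mass loss = 1.044 - 1.013 = 0.031 g
Step 2: Ratio = 0.031 / 1.044 = 0.0296935
Step 3: Mass loss% = 0.0296935 * 100 = 2.96935% ≈ 2.97%

2.97%


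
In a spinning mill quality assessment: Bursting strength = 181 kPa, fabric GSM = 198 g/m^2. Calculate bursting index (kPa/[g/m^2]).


Formula: Bursting Index = Bursting Strength / Fabric GSM
BI = 181 kPa / 198 g/m^2
BI = 0.914 kPa/(g/m^2)

0.914 kPa/(g/m^2)


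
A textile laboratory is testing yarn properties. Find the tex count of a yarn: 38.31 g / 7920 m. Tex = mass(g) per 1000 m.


Formula: Tex = (mass_g / length_m) * 1000
Substituting: Tex = (38.31 / 7920) * 1000
Intermediate: 38.31 / 7920 = 0.00483712 g/m
Tex = 0.00483712 * 1000 = 4.84 tex

4.84 tex


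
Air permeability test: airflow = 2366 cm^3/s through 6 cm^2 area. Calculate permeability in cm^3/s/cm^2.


Formula: Air Permeability = Airflow / Test Area
AP = 2366 cm^3/s / 6 cm^2
AP = 394.3 cm^3/s/cm^2

394.3 cm^3/s/cm^2


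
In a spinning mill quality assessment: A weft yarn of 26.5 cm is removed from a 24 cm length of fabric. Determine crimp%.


Formula: Crimp% = ((L_yarn - L_fabric) / L_fabric) * 100
Step 1: Extension = 26.5 - 24 = 2.5 cm
Step 2: Crimp% = (2.5 / 24) * 100
Step 3: Crimp% = 0.104167 * 100 = 10.4167% ≈ 10.4%

10.4%


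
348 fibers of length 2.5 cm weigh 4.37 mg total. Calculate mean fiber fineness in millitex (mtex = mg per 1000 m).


Formula: fineness (mtex) = mass (mg) / total length (km) = (mass_mg / total_length_m) * 1000
Step 1: Convert fiber length: 2.5 cm = 0.025 m
Step 2: Total fiber length = 348 * 0.025 = 8.7 m
Step 3: Linear density = 4.37 mg / 8.7 m = 0.5023 mg/m
Step 4: fineness = 0.5023 * 1000 = 502.3 mtex

502.3 mtex


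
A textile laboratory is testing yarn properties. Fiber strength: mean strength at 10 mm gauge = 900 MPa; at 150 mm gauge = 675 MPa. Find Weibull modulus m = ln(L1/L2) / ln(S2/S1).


Formula: m = ln(L1/L2) / ln(S2/S1)
Step 1: ln(L1/L2) = ln(10/150) = -2.70805
Step 2: S2/S1 = 675/900 = 0.75
Step 3: ln(S2/S1) = ln(0.75) = -0.28768
Step 4: m = -2.70805 / -0.28768 = 9.41

9.41 (Weibull m)


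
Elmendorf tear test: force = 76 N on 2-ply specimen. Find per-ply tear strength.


Formula: Per-ply strength = Total force / Number of plies
Per-ply = 76 N / 2
Per-ply = 38 N

38 N


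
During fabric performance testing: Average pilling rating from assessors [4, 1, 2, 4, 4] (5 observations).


Formula: Mean = sum / count
Sum = 4 + 1 + 2 + 4 + 4 = 15
Mean = 15 / 5 = 3.0

3.0


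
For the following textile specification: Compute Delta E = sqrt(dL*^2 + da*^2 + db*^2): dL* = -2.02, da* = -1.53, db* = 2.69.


Formula: Delta E = sqrt(dL*^2 + da*^2 + db*^2)
Step 1: dL*^2 = (-2.02)^2 = 4.0804
Step 2: da*^2 = (-1.53)^2 = 2.3409
Step 3: db*^2 = 2.69^2 = 7.2361
Step 4: Sum = 4.0804 + 2.3409 + 7.2361 = 13.6574
Step 5: Delta E = sqrt(13.6574) = 3.7

3.7 Delta E


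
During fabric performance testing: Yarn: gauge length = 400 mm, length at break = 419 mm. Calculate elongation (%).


Formula: Elongation (%) = ((L_break - L0) / L0) * 100
Step 1: Extension = 419 - 400 = 19 mm
Step 2: Elongation = (19 / 400) * 100
Step 3: Elongation = 0.0475 * 100 = 4.75% ≈ 4.8%

4.8%


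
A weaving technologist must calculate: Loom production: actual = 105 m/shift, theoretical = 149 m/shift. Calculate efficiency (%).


Formula: Efficiency% = (Actual output / Theoretical output) * 100
Efficiency% = (105 / 149) * 100
Efficiency% = 0.704698 * 100 = 70.4698% ≈ 70.5%

70.5%


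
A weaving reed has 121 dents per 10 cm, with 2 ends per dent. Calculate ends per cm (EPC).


Formula: EPC = (dents per 10 cm * ends per dent) / 10
Step 1: Total ends per 10 cm = 121 * 2 = 242
Step 2: EPC = 242 / 10 = 24.2 ends/cm

24.2 ends/cm


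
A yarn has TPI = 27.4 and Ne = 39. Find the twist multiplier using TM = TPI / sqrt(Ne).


Formula: TM = TPI / sqrt(Ne)
Step 1: sqrt(Ne) = sqrt(39) = 6.245
Step 2: TM = 27.4 / 6.245 = 4.39

4.39 TM


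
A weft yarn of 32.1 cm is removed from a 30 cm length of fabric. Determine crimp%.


Formula: Crimp% = ((L_yarn - L_fabric) / L_fabric) * 100
Step 1: Extension = 32.1 - 30 = 2.1 cm
Step 2: Crimp% = (2.1 / 30) * 100
Step 3: Crimp% = 0.07 * 100 = 7.0%

7.0%


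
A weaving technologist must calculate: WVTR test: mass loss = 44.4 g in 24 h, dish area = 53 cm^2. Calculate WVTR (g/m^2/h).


Formula: WVTR = mass_loss / (area * time)
Step 1: Convert area: 53 cm^2 = 0.0053 m^2
Step 2: WVTR = 44.4 g / (0.0053 m^2 * 24 h)
Step 3: WVTR = 44.4 / 0.1272 = 349.1 g/m^2/h

349.1 g/m^2/h


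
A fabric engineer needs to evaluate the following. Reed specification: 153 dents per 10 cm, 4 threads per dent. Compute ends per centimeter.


Formula: EPC = (dents per 10 cm * ends per dent) / 10
Step 1: Total ends per 10 cm = 153 * 4 = 612
Step 2: EPC = 612 / 10 = 61.2 ends/cm

61.2 ends/cm


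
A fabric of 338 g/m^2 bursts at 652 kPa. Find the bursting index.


Formula: Bursting Index = Bursting Strength / Fabric GSM
BI = 652 kPa / 338 g/m^2
BI = 1.929 kPa/(g/m^2)

1.929 kPa/(g/m^2)


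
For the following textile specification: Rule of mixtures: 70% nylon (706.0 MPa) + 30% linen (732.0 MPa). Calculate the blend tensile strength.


Formula: Blend property = (fraction_A * property_A) + (fraction_B * property_B)
Step 1: Contribution A = 70/100 * 706.0 MPa = 494.2 MPa
Step 2: Contribution B = 30/100 * 732.0 MPa = 219.6 MPa
Step 3: Blend tensile strength = 494.2 + 219.6 = 713.8 MPa

713.8 MPa


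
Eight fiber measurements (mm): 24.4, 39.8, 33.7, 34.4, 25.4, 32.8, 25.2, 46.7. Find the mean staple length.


Formula: Mean = sum of lengths / count
Sum = 24.4 + 39.8 + 33.7 + 34.4 + 25.4 + 32.8 + 25.2 + 46.7
Sum = 262.4 mm
Mean = 262.4 / 8 = 32.80 mm

32.80 mm


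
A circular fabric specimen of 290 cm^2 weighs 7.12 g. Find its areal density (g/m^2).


Formula: GSM = mass_g / area_m2
Step 1: Convert area: 290 cm^2 = 290 / 10000 = 0.029 m^2
Step 2: GSM = 7.12 g / 0.029 m^2 = 245.5 g/m^2

245.5 g/m^2


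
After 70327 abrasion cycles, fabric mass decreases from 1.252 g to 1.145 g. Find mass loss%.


Formula: Mass loss% = ((m_before - m_after) / m_before) * 100
Step 1: Mass loss = 1.252 - 1.145 = 0.107 g
Step 2: Ratio = 0.107 / 1.252 = 0.0854633
Step 3: Mass loss% = 0.0854633 * 100 = 8.54633% ≈ 8.55%

8.55%


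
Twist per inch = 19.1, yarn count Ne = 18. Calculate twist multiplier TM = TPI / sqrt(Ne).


Formula: TM = TPI / sqrt(Ne)
Step 1: sqrt(Ne) = sqrt(18) = 4.2426
Step 2: TM = 19.1 / 4.2426 = 4.50

4.50 TM


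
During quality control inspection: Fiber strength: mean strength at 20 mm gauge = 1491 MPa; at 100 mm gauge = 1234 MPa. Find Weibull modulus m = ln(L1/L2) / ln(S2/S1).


Formula: m = ln(L1/L2) / ln(S2/S1)
Step 1: ln(L1/L2) = ln(20/100) = -1.60944
Step 2: S2/S1 = 1234/1491 = 0.82763
Step 3: ln(S2/S1) = ln(0.82763) = -0.18919
Step 4: m = -1.60944 / -0.18919 = 8.51

8.51 (Weibull m)


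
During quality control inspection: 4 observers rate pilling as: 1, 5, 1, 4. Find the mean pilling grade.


Formula: Mean = sum / count
Sum = 1 + 5 + 1 + 4 = 11
Mean = 11 / 4 = 2.8

2.8


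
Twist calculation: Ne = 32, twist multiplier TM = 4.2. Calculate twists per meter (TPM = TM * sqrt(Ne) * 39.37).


Formula: TPM = TM * sqrt(Ne) * 39.37
Step 1: sqrt(Ne) = sqrt(32) = 5.6569
Step 2: TM * sqrt(Ne) = 4.2 * 5.6569 = 23.759
Step 3: TPM = 23.759 * 39.37 = 935 twists/m

935 twists/m


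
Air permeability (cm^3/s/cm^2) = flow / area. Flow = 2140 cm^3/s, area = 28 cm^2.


Formula: Air Permeability = Airflow / Test Area
AP = 2140 cm^3/s / 28 cm^2
AP = 76.4 cm^3/s/cm^2

76.4 cm^3/s/cm^2


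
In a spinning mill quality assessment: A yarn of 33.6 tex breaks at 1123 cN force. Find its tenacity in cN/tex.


Formula: Tenacity = Breaking force / Linear density
Tenacity = 1123 cN / 33.6 tex
Tenacity = 33.42 cN/tex

33.42 cN/tex


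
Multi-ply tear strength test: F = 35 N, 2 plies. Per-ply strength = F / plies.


Formula: Per-ply strength = Total force / Number of plies
Per-ply = 35 N / 2
Per-ply = 17.5 N

17.5 N


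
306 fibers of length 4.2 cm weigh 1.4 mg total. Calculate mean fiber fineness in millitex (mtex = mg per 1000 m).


Formula: fineness (mtex) = mass (mg) / total length (km) = (mass_mg / total_length_m) * 1000
Step 1: Convert fiber length: 4.2 cm = 0.042 m
Step 2: Total fiber length = 306 * 0.042 = 12.852 m
Step 3: Linear density = 1.4 mg / 12.852 m = 0.1089 mg/m
Step 4: fineness = 0.1089 * 1000 = 108.9 mtex

108.9 mtex


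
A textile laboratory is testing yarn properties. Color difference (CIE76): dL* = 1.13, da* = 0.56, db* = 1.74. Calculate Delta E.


Formula: Delta E = sqrt(dL*^2 + da*^2 + db*^2)
Step 1: dL*^2 = 1.13^2 = 1.2769
Step 2: da*^2 = 0.56^2 = 0.3136
Step 3: db*^2 = 1.74^2 = 3.0276
Step 4: Sum = 1.2769 + 0.3136 + 3.0276 = 4.6181
Step 5: Delta E = sqrt(4.6181) = 2.15

2.15 Delta E


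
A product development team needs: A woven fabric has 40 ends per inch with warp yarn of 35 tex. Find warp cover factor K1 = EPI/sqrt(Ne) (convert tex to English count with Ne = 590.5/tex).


Formula: K1 = EPI / sqrt(Ne), with Ne = 590.5 / tex_warp
Step 1: Ne = 590.5 / 35 = 16.871
Step 2: sqrt(Ne) = sqrt(16.871) = 4.1074
Step 3: K1 = 40 / 4.1074 = 9.7

9.7


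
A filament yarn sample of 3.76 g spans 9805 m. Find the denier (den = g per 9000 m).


Formula: den = (mass_g / length_m) * 9000
Substituting: den = (3.76 / 9805) * 9000
Intermediate: 3.76 / 9805 = 0.00038348 g/m
den = 0.00038348 * 9000 = 3.5 denier

3.5 denier


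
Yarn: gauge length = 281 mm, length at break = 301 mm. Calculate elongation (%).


Formula: Elongation (%) = ((L_break - L0) / L0) * 100
Step 1: Extension = 301 - 281 = 20 mm
Step 2: Elongation = (20 / 281) * 100
Step 3: Elongation = 0.071174 * 100 = 7.1174% ≈ 7.1%

7.1%


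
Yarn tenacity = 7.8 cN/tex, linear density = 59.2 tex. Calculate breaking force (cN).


Formula: Breaking force = Tenacity * Linear density
F = 7.8 cN/tex * 59.2 tex
F = 461.76 cN

461.76 cN


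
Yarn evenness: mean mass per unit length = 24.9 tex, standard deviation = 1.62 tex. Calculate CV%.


Formula: CV% = (standard deviation / mean) * 100
Step 1: Ratio = 1.62 / 24.9 = 0.06506
Step 2: CV% = 0.06506 * 100 = 6.506% ≈ 6.5%

6.5%


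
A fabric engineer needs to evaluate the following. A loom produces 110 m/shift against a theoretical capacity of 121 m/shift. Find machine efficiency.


Formula: Efficiency% = (Actual output / Theoretical output) * 100
Efficiency% = (110 / 121) * 100
Efficiency% = 0.909091 * 100 = 90.9091% ≈ 90.9%

90.9%


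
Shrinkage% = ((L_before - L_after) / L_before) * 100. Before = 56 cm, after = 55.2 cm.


Formula: Shrinkage% = ((L_before - L_after) / L_before) * 100
Step 1: Shrinkage = 56 - 55.2 = 0.8 cm
Step 2: Shrinkage% = (0.8 / 56) * 100
Step 3: Shrinkage% = 0.014286 * 100 = 1.4286% ≈ 1.4%

1.4%


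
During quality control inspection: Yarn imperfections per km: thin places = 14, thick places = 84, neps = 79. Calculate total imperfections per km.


Formula: Total = thin places + thick places + neps
Total = 14 + 84 + 79
Total = 177 imperfections/km

177 imperfections/km


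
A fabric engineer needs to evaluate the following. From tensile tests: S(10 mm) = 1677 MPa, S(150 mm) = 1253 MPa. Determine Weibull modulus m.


Formula: m = ln(L1/L2) / ln(S2/S1)
Step 1: ln(L1/L2) = ln(10/150) = -2.70805
Step 2: S2/S1 = 1253/1677 = 0.74717
Step 3: ln(S2/S1) = ln(0.74717) = -0.29146
Step 4: m = -2.70805 / -0.29146 = 9.29

9.29 (Weibull m)


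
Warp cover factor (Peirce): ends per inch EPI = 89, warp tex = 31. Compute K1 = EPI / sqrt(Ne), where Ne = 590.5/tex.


Formula: K1 = EPI / sqrt(Ne), with Ne = 590.5 / tex_warp
Step 1: Ne = 590.5 / 31 = 19.048
Step 2: sqrt(Ne) = sqrt(19.048) = 4.3644
Step 3: K1 = 89 / 4.3644 = 20.4

20.4


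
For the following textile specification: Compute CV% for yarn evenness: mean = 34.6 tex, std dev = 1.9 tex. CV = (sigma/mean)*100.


Formula: CV% = (standard deviation / mean) * 100
Step 1: Ratio = 1.9 / 34.6 = 0.054913
Step 2: CV% = 0.054913 * 100 = 5.4913% ≈ 5.5%

5.5%


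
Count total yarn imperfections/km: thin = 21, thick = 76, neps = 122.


Formula: Total = thin places + thick places + neps
Total = 21 + 76 + 122
Total = 219 imperfections/km

219 imperfections/km


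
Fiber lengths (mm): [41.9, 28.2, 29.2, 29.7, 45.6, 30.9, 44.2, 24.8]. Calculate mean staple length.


Formula: Mean = sum of lengths / count
Sum = 41.9 + 28.2 + 29.2 + 29.7 + 45.6 + 30.9 + 44.2 + 24.8
Sum = 274.5 mm
Mean = 274.5 / 8 = 34.31 mm

34.31 mm


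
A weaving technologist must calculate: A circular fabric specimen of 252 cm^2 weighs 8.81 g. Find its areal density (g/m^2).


Formula: GSM = mass_g / area_m2
Step 1: Convert area: 252 cm^2 = 252 / 10000 = 0.0252 m^2
Step 2: GSM = 8.81 g / 0.0252 m^2 = 349.6 g/m^2

349.6 g/m^2


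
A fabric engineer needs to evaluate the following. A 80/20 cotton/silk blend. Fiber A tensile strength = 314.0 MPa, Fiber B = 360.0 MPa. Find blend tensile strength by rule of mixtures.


Formula: Blend property = (fraction_A * property_A) + (fraction_B * property_B)
Step 1: Contribution A = 80/100 * 314.0 MPa = 251.2 MPa
Step 2: Contribution B = 20/100 * 360.0 MPa = 72.0 MPa
Step 3: Blend tensile strength = 251.2 + 72.0 = 323.2 MPa

323.2 MPa


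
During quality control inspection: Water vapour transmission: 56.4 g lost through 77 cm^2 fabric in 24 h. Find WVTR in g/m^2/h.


Formula: WVTR = mass_loss / (area * time)
Step 1: Convert area: 77 cm^2 = 0.0077 m^2
Step 2: WVTR = 56.4 g / (0.0077 m^2 * 24 h)
Step 3: WVTR = 56.4 / 0.1848 = 305.2 g/m^2/h

305.2 g/m^2/h


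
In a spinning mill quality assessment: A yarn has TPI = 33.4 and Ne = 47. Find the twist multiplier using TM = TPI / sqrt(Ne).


Formula: TM = TPI / sqrt(Ne)
Step 1: sqrt(Ne) = sqrt(47) = 6.8557
Step 2: TM = 33.4 / 6.8557 = 4.87

4.87 TM


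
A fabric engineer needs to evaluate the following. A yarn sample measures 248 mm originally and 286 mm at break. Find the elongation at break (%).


Formula: Elongation (%) = ((L_break - L0) / L0) * 100
Step 1: Extension = 286 - 248 = 38 mm
Step 2: Elongation = (38 / 248) * 100
Step 3: Elongation = 0.153226 * 100 = 15.3226% ≈ 15.3%

15.3%


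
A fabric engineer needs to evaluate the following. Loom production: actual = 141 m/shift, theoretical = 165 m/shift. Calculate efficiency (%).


Formula: Efficiency% = (Actual output / Theoretical output) * 100
Efficiency% = (141 / 165) * 100
Efficiency% = 0.854545 * 100 = 85.4545% ≈ 85.5%

85.5%


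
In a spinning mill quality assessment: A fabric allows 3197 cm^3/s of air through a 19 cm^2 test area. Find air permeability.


Formula: Air Permeability = Airflow / Test Area
AP = 3197 cm^3/s / 19 cm^2
AP = 168.3 cm^3/s/cm^2

168.3 cm^3/s/cm^2


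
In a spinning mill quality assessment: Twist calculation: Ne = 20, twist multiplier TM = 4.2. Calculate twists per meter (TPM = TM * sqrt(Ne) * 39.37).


Formula: TPM = TM * sqrt(Ne) * 39.37
Step 1: sqrt(Ne) = sqrt(20) = 4.4721
Step 2: TM * sqrt(Ne) = 4.2 * 4.4721 = 18.7828
Step 3: TPM = 18.7828 * 39.37 = 739 twists/m

739 twists/m


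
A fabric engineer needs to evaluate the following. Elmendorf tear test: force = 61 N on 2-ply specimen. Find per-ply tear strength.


Formula: Per-ply strength = Total force / Number of plies
Per-ply = 61 N / 2
Per-ply = 30.5 N

30.5 N


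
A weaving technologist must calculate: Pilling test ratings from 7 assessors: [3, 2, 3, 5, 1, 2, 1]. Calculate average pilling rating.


Formula: Mean = sum / count
Sum = 3 + 2 + 3 + 5 + 1 + 2 + 1 = 17
Mean = 17 / 7 = 2.4

2.4


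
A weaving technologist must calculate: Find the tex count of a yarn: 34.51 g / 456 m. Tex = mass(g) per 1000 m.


Formula: Tex = (mass_g / length_m) * 1000
Substituting: Tex = (34.51 / 456) * 1000
Intermediate: 34.51 / 456 = 0.07567982 g/m
Tex = 0.07567982 * 1000 = 75.68 tex

75.68 tex


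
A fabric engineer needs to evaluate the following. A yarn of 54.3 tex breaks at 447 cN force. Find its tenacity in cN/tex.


Formula: Tenacity = Breaking force / Linear density
Tenacity = 447 cN / 54.3 tex
Tenacity = 8.23 cN/tex

8.23 cN/tex


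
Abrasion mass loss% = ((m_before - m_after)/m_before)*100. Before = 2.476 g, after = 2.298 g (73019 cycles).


Formula: Mass loss% = ((m_before - m_after) / m_before) * 100
Step 1: Mass loss = 2.476 - 2.298 = 0.178 g
Step 2: Ratio = 0.178 / 2.476 = 0.0718901
Step 3: Mass loss% = 0.0718901 * 100 = 7.18901% ≈ 7.19%

7.19%


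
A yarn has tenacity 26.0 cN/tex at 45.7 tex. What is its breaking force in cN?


Formula: Breaking force = Tenacity * Linear density
F = 26.0 cN/tex * 45.7 tex
F = 1188.20 cN

1188.20 cN


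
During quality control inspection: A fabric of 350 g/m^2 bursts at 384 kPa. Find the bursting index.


Formula: Bursting Index = Bursting Strength / Fabric GSM
BI = 384 kPa / 350 g/m^2
BI = 1.097 kPa/(g/m^2)

1.097 kPa/(g/m^2)


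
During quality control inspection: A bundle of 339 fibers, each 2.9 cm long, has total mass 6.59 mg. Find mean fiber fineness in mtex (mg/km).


Formula: fineness (mtex) = mass (mg) / total length (km) = (mass_mg / total_length_m) * 1000
Step 1: Convert fiber length: 2.9 cm = 0.029 m
Step 2: Total fiber length = 339 * 0.029 = 9.831 m
Step 3: Linear density = 6.59 mg / 9.831 m = 0.6703 mg/m
Step 4: fineness = 0.6703 * 1000 = 670.3 mtex

670.3 mtex


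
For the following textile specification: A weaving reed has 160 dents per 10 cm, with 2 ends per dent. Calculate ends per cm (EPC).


Formula: EPC = (dents per 10 cm * ends per dent) / 10
Step 1: Total ends per 10 cm = 160 * 2 = 320
Step 2: EPC = 320 / 10 = 32.0 ends/cm

32.0 ends/cm


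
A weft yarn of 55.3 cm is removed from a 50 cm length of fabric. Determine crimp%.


Formula: Crimp% = ((L_yarn - L_fabric) / L_fabric) * 100
Step 1: Extension = 55.3 - 50 = 5.3 cm
Step 2: Crimp% = (5.3 / 50) * 100
Step 3: Crimp% = 0.106 * 100 = 10.6%

10.6%


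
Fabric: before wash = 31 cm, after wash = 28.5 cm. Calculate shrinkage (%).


Formula: Shrinkage% = ((L_before - L_after) / L_before) * 100
Step 1: Shrinkage = 31 - 28.5 = 2.5 cm
Step 2: Shrinkage% = (2.5 / 31) * 100
Step 3: Shrinkage% = 0.080645 * 100 = 8.0645% ≈ 8.1%

8.1%


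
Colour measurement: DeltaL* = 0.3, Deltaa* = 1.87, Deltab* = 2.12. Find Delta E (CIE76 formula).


Formula: Delta E = sqrt(dL*^2 + da*^2 + db*^2)
Step 1: dL*^2 = 0.3^2 = 0.09
Step 2: da*^2 = 1.87^2 = 3.4969
Step 3: db*^2 = 2.12^2 = 4.4944
Step 4: Sum = 0.09 + 3.4969 + 4.4944 = 8.0813
Step 5: Delta E = sqrt(8.0813) = 2.84

2.84 Delta E


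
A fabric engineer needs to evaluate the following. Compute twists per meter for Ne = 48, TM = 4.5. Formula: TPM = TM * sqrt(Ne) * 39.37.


Formula: TPM = TM * sqrt(Ne) * 39.37
Step 1: sqrt(Ne) = sqrt(48) = 6.9282
Step 2: TM * sqrt(Ne) = 4.5 * 6.9282 = 31.1769
Step 3: TPM = 31.1769 * 39.37 = 1227 twists/m

1227 twists/m


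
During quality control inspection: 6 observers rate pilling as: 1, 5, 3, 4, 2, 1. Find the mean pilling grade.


Formula: Mean = sum / count
Sum = 1 + 5 + 3 + 4 + 2 + 1 = 16
Mean = 16 / 6 = 2.7

2.7


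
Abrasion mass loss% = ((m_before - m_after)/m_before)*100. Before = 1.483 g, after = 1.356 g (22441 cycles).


Formula: Mass loss% = ((m_before - m_after) / m_before) * 100
Step 1: Mass loss = 1.483 - 1.356 = 0.127 g
Step 2: Ratio = 0.127 / 1.483 = 0.0856372
Step 3: Mass loss% = 0.0856372 * 100 = 8.56372% ≈ 8.56%

8.56%


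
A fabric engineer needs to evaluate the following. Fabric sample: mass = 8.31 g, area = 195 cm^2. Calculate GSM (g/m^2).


Formula: GSM = mass_g / area_m2
Step 1: Convert area: 195 cm^2 = 195 / 10000 = 0.0195 m^2
Step 2: GSM = 8.31 g / 0.0195 m^2 = 426.2 g/m^2

426.2 g/m^2


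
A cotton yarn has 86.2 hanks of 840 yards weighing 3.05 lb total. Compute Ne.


Formula: Ne = hanks / mass_lb
Substituting: Ne = 86.2 / 3.05
Ne = 28.3

28.3 Ne


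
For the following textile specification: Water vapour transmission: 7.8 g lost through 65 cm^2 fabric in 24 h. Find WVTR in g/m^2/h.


Formula: WVTR = mass_loss / (area * time)
Step 1: Convert area: 65 cm^2 = 0.0065 m^2
Step 2: WVTR = 7.8 g / (0.0065 m^2 * 24 h)
Step 3: WVTR = 7.8 / 0.156 = 50.0 g/m^2/h

50.0 g/m^2/h


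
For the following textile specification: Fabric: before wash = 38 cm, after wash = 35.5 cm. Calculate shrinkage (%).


Formula: Shrinkage% = ((L_before - L_after) / L_before) * 100
Step 1: Shrinkage = 38 - 35.5 = 2.5 cm
Step 2: Shrinkage% = (2.5 / 38) * 100
Step 3: Shrinkage% = 0.065789 * 100 = 6.5789% ≈ 6.6%

6.6%


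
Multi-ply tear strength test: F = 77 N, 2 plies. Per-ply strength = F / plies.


Formula: Per-ply strength = Total force / Number of plies
Per-ply = 77 N / 2
Per-ply = 38.5 N

38.5 N


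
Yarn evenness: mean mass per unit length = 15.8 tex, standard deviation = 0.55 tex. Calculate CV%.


Formula: CV% = (standard deviation / mean) * 100
Step 1: Ratio = 0.55 / 15.8 = 0.03481
Step 2: CV% = 0.03481 * 100 = 3.481% ≈ 3.5%

3.5%


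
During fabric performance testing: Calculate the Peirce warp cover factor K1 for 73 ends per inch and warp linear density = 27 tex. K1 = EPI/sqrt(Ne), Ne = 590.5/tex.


Formula: K1 = EPI / sqrt(Ne), with Ne = 590.5 / tex_warp
Step 1: Ne = 590.5 / 27 = 21.87
Step 2: sqrt(Ne) = sqrt(21.87) = 4.6765
Step 3: K1 = 73 / 4.6765 = 15.6

15.6


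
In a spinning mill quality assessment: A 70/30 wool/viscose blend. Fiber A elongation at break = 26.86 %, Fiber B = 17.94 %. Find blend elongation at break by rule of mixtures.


Formula: Blend property = (fraction_A * property_A) + (fraction_B * property_B)
Step 1: Contribution A = 70/100 * 26.86 % = 18.802 %
Step 2: Contribution B = 30/100 * 17.94 % = 5.382 %
Step 3: Blend elongation at break = 18.802 + 5.382 = 24.184 %

24.184 %


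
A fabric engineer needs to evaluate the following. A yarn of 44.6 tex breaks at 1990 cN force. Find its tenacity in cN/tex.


Formula: Tenacity = Breaking force / Linear density
Tenacity = 1990 cN / 44.6 tex
Tenacity = 44.62 cN/tex

44.62 cN/tex


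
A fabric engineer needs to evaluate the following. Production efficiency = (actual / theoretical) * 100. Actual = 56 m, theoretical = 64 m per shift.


Formula: Efficiency% = (Actual output / Theoretical output) * 100
Efficiency% = (56 / 64) * 100
Efficiency% = 0.875 * 100 = 87.5%

87.5%


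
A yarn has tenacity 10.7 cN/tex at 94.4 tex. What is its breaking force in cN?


Formula: Breaking force = Tenacity * Linear density
F = 10.7 cN/tex * 94.4 tex
F = 1010.08 cN

1010.08 cN
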